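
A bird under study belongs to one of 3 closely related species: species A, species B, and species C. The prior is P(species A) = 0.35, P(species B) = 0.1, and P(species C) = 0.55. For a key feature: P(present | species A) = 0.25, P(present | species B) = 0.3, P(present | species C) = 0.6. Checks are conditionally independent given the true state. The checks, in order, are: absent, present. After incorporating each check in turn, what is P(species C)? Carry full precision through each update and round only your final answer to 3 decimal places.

After 'absent': normaliser = 0.75·0.3500 + 0.7·0.1000 + 0.4·0.5500; P(species A) ≈ 0.4751, P(species B) ≈ 0.1267, P(species C) ≈ 0.3982
After 'present': normaliser = 0.25·0.4751 + 0.3·0.1267 + 0.6·0.3982; P(species A) ≈ 0.3002, P(species B) ≈ 0.0961, P(species C) ≈ 0.6038

0.604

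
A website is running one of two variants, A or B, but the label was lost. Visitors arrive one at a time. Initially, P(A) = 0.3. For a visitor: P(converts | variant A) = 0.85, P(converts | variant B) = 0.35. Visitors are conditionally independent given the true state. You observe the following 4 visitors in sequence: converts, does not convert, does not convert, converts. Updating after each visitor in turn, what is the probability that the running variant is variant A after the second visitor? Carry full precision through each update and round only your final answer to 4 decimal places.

0.1937

Apply Bayes' rule sequentially, carrying P(A) forward.
After 'converts': P(A) = 0.85·0.3000 / (0.85·0.3000 + 0.35·0.7000) ≈ 0.5100
After 'does not convert': P(A) = 0.15·0.5100 / (0.15·0.5100 + 0.65·0.4900) ≈ 0.1937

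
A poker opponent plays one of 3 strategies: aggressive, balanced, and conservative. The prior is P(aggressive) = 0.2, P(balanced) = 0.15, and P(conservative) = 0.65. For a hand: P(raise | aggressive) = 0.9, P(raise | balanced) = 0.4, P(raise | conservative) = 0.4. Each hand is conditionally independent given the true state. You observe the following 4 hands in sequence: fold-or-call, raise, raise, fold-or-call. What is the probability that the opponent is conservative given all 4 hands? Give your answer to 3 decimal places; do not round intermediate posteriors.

0.785

Each posterior becomes the prior for the next update.
After 'fold-or-call': normaliser = 0.1·0.2000 + 0.6·0.1500 + 0.6·0.6500; P(aggressive) ≈ 0.0400, P(balanced) ≈ 0.1800, P(conservative) ≈ 0.7800
After 'raise': normaliser = 0.9·0.0400 + 0.4·0.1800 + 0.4·0.7800; P(aggressive) ≈ 0.0857, P(balanced) ≈ 0.1714, P(conservative) ≈ 0.7429
After 'raise': normaliser = 0.9·0.0857 + 0.4·0.1714 + 0.4·0.7429; P(aggressive) ≈ 0.1742, P(balanced) ≈ 0.1548, P(conservative) ≈ 0.6710
After 'fold-or-call': normaliser = 0.1·0.1742 + 0.6·0.1548 + 0.6·0.6710; P(aggressive) ≈ 0.0340, P(balanced) ≈ 0.1811, P(conservative) ≈ 0.7849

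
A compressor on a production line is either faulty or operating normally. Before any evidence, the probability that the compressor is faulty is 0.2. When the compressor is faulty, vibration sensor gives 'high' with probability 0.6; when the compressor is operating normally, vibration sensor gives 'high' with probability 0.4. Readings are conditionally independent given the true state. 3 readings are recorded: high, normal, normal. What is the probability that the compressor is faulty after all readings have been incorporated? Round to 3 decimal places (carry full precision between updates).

Apply Bayes' rule sequentially, carrying P(faulty) forward.
After 'high': P(faulty) = 0.6·0.2000 / (0.6·0.2000 + 0.4·0.8000) ≈ 0.2727
After 'normal': P(faulty) = 0.4·0.2727 / (0.4·0.2727 + 0.6·0.7273) ≈ 0.2000
After 'normal': P(faulty) = 0.4·0.2000 / (0.4·0.2000 + 0.6·0.8000) ≈ 0.1429

0.143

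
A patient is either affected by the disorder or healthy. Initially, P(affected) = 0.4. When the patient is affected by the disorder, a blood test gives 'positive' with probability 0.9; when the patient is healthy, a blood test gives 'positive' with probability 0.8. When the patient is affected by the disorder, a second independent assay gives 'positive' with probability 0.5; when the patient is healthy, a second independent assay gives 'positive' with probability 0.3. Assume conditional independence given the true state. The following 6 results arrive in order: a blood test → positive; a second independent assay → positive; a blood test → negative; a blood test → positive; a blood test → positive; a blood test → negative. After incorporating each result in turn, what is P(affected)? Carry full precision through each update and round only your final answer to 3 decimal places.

0.283

After a blood test='positive': P(affected) = 0.9·0.4000 / (0.9·0.4000 + 0.8·0.6000) ≈ 0.4286
After a second independent assay='positive': P(affected) = 0.5·0.4286 / (0.5·0.4286 + 0.3·0.5714) ≈ 0.5556
After a blood test='negative': P(affected) = 0.1·0.5556 / (0.1·0.5556 + 0.2·0.4444) ≈ 0.3846
After a blood test='positive': P(affected) = 0.9·0.3846 / (0.9·0.3846 + 0.8·0.6154) ≈ 0.4128
After a blood test='positive': P(affected) = 0.9·0.4128 / (0.9·0.4128 + 0.8·0.5872) ≈ 0.4417
After a blood test='negative': P(affected) = 0.1·0.4417 / (0.1·0.4417 + 0.2·0.5583) ≈ 0.2834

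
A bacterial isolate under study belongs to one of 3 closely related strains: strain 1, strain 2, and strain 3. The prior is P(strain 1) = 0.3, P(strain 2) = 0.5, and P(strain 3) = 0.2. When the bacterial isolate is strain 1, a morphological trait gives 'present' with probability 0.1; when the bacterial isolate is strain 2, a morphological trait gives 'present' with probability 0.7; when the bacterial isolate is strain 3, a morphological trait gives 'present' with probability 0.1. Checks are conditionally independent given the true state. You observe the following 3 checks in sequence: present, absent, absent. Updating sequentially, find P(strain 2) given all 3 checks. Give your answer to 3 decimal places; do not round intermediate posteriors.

After 'present': normaliser = 0.1·0.3000 + 0.7·0.5000 + 0.1·0.2000; P(strain 1) ≈ 0.0750, P(strain 2) ≈ 0.8750, P(strain 3) ≈ 0.0500
After 'absent': normaliser = 0.9·0.0750 + 0.3·0.8750 + 0.9·0.0500; P(strain 1) ≈ 0.1800, P(strain 2) ≈ 0.7000, P(strain 3) ≈ 0.1200
After 'absent': normaliser = 0.9·0.1800 + 0.3·0.7000 + 0.9·0.1200; P(strain 1) ≈ 0.3375, P(strain 2) ≈ 0.4375, P(strain 3) ≈ 0.2250

0.438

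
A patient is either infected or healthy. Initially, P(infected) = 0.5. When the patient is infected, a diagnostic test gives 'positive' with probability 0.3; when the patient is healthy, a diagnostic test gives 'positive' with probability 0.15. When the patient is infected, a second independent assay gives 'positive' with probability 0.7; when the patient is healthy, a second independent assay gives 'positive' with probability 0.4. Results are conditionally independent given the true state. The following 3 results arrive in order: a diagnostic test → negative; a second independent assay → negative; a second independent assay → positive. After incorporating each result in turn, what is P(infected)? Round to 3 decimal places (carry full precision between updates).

Each posterior becomes the prior for the next update.
After a diagnostic test='negative': P(infected) = 0.7·0.5000 / (0.7·0.5000 + 0.85·0.5000) ≈ 0.4516
After a second independent assay='negative': P(infected) = 0.3·0.4516 / (0.3·0.4516 + 0.6·0.5484) ≈ 0.2917
After a second independent assay='positive': P(infected) = 0.7·0.2917 / (0.7·0.2917 + 0.4·0.7083) ≈ 0.4188

0.419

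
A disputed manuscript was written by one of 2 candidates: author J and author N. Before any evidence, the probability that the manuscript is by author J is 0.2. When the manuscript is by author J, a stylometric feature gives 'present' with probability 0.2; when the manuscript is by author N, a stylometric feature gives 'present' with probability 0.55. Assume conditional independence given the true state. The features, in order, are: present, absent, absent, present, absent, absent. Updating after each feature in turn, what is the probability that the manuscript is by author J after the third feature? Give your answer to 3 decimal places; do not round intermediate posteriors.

0.223

After 'present': P(author J) = 0.2·0.2000 / (0.2·0.2000 + 0.55·0.8000) ≈ 0.0833
After 'absent': P(author J) = 0.8·0.0833 / (0.8·0.0833 + 0.45·0.9167) ≈ 0.1391
After 'absent': P(author J) = 0.8·0.1391 / (0.8·0.1391 + 0.45·0.8609) ≈ 0.2232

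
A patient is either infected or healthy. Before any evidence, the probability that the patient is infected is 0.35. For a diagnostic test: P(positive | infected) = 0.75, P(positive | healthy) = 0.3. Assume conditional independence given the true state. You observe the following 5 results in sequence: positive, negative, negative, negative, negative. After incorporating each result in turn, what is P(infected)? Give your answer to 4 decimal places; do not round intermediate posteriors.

0.0214

After 'positive': P(infected) = 0.75·0.3500 / (0.75·0.3500 + 0.3·0.6500) ≈ 0.5738
After 'negative': P(infected) = 0.25·0.5738 / (0.25·0.5738 + 0.7·0.4262) ≈ 0.3247
After 'negative': P(infected) = 0.25·0.3247 / (0.25·0.3247 + 0.7·0.6753) ≈ 0.1465
After 'negative': P(infected) = 0.25·0.1465 / (0.25·0.1465 + 0.7·0.8535) ≈ 0.0578
After 'negative': P(infected) = 0.25·0.0578 / (0.25·0.0578 + 0.7·0.9422) ≈ 0.0214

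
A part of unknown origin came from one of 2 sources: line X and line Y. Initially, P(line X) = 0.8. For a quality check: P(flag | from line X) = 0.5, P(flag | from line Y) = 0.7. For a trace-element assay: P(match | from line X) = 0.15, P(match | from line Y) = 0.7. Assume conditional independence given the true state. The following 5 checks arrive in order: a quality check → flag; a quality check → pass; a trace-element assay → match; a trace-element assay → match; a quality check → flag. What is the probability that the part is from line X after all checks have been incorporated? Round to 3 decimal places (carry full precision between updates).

0.135

After a quality check='flag': P(line X) = 0.5·0.8000 / (0.5·0.8000 + 0.7·0.2000) ≈ 0.7407
After a quality check='pass': P(line X) = 0.5·0.7407 / (0.5·0.7407 + 0.3·0.2593) ≈ 0.8264
After a trace-element assay='match': P(line X) = 0.15·0.8264 / (0.15·0.8264 + 0.7·0.1736) ≈ 0.5051
After a trace-element assay='match': P(line X) = 0.15·0.5051 / (0.15·0.5051 + 0.7·0.4949) ≈ 0.1794
After a quality check='flag': P(line X) = 0.5·0.1794 / (0.5·0.1794 + 0.7·0.8206) ≈ 0.1351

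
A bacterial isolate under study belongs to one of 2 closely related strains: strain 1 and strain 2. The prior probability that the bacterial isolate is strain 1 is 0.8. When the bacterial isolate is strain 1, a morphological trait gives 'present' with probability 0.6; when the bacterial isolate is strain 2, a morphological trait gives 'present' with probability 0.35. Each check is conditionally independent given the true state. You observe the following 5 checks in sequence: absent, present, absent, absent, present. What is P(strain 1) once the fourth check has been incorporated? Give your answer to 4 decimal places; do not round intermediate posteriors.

After 'absent': P(strain 1) = 0.4·0.8000 / (0.4·0.8000 + 0.65·0.2000) ≈ 0.7111
After 'present': P(strain 1) = 0.6·0.7111 / (0.6·0.7111 + 0.35·0.2889) ≈ 0.8084
After 'absent': P(strain 1) = 0.4·0.8084 / (0.4·0.8084 + 0.65·0.1916) ≈ 0.7220
After 'absent': P(strain 1) = 0.4·0.7220 / (0.4·0.7220 + 0.65·0.2780) ≈ 0.6151

0.6151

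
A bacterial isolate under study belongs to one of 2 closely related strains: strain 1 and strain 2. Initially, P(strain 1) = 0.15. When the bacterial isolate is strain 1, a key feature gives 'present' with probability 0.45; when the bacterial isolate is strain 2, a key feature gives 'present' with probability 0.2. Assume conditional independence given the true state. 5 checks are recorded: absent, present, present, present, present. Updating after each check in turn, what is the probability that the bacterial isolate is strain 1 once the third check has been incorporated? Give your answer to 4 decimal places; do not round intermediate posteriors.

After 'absent': P(strain 1) = 0.55·0.1500 / (0.55·0.1500 + 0.8·0.8500) ≈ 0.1082
After 'present': P(strain 1) = 0.45·0.1082 / (0.45·0.1082 + 0.2·0.8918) ≈ 0.2144
After 'present': P(strain 1) = 0.45·0.2144 / (0.45·0.2144 + 0.2·0.7856) ≈ 0.3805

0.3805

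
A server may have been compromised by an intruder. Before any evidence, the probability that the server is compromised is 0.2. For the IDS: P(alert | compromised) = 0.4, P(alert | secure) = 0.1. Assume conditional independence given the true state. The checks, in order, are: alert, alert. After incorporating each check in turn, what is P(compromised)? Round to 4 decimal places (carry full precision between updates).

0.8000

After 'alert': P(compromised) = 0.4·0.2000 / (0.4·0.2000 + 0.1·0.8000) ≈ 0.5000
After 'alert': P(compromised) = 0.4·0.5000 / (0.4·0.5000 + 0.1·0.5000) ≈ 0.8000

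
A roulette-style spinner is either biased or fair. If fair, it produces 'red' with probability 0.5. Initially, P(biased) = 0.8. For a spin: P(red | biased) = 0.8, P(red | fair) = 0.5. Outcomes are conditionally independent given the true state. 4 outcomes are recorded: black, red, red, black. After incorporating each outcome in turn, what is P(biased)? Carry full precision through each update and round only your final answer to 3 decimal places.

After 'black': P(biased) = 0.2·0.8000 / (0.2·0.8000 + 0.5·0.2000) ≈ 0.6154
After 'red': P(biased) = 0.8·0.6154 / (0.8·0.6154 + 0.5·0.3846) ≈ 0.7191
After 'red': P(biased) = 0.8·0.7191 / (0.8·0.7191 + 0.5·0.2809) ≈ 0.8038
After 'black': P(biased) = 0.2·0.8038 / (0.2·0.8038 + 0.5·0.1962) ≈ 0.6210

0.621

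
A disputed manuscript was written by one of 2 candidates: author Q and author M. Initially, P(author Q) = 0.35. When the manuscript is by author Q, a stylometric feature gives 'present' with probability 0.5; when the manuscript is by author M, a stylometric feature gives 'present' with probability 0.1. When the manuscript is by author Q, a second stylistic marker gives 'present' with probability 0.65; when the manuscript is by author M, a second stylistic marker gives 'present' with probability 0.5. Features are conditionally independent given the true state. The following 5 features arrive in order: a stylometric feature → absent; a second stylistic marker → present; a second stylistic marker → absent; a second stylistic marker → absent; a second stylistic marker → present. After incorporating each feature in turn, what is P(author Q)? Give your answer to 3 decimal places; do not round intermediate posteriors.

0.199

After a stylometric feature='absent': P(author Q) = 0.5·0.3500 / (0.5·0.3500 + 0.9·0.6500) ≈ 0.2303
After a second stylistic marker='present': P(author Q) = 0.65·0.2303 / (0.65·0.2303 + 0.5·0.7697) ≈ 0.2800
After a second stylistic marker='absent': P(author Q) = 0.35·0.2800 / (0.35·0.2800 + 0.5·0.7200) ≈ 0.2140
After a second stylistic marker='absent': P(author Q) = 0.35·0.2140 / (0.35·0.2140 + 0.5·0.7860) ≈ 0.1601
After a second stylistic marker='present': P(author Q) = 0.65·0.1601 / (0.65·0.1601 + 0.5·0.8399) ≈ 0.1985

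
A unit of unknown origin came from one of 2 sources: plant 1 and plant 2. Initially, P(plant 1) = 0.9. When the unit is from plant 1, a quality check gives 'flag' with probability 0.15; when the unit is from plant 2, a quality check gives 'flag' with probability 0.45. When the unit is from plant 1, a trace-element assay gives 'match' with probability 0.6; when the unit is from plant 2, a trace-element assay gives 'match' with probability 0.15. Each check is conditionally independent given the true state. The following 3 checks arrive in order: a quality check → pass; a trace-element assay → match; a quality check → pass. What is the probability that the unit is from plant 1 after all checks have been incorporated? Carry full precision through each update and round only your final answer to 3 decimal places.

0.989

Each posterior becomes the prior for the next update.
After a quality check='pass': P(plant 1) = 0.85·0.9000 / (0.85·0.9000 + 0.55·0.1000) ≈ 0.9329
After a trace-element assay='match': P(plant 1) = 0.6·0.9329 / (0.6·0.9329 + 0.15·0.0671) ≈ 0.9823
After a quality check='pass': P(plant 1) = 0.85·0.9823 / (0.85·0.9823 + 0.55·0.0177) ≈ 0.9885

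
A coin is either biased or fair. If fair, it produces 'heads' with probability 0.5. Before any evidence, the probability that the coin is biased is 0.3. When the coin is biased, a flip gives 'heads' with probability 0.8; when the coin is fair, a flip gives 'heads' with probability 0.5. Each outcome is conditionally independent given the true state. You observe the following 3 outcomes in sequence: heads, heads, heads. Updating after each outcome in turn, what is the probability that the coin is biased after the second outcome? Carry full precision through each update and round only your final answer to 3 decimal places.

0.523

After 'heads': P(biased) = 0.8·0.3000 / (0.8·0.3000 + 0.5·0.7000) ≈ 0.4068
After 'heads': P(biased) = 0.8·0.4068 / (0.8·0.4068 + 0.5·0.5932) ≈ 0.5232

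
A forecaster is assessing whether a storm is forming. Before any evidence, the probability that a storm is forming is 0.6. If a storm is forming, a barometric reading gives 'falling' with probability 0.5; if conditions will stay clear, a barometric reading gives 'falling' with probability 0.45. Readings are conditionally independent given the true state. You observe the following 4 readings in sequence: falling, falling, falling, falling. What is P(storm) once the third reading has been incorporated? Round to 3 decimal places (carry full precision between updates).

Apply Bayes' rule sequentially, carrying P(storm) forward.
After 'falling': P(storm) = 0.5·0.6000 / (0.5·0.6000 + 0.45·0.4000) ≈ 0.6250
After 'falling': P(storm) = 0.5·0.6250 / (0.5·0.6250 + 0.45·0.3750) ≈ 0.6494
After 'falling': P(storm) = 0.5·0.6494 / (0.5·0.6494 + 0.45·0.3506) ≈ 0.6729

0.673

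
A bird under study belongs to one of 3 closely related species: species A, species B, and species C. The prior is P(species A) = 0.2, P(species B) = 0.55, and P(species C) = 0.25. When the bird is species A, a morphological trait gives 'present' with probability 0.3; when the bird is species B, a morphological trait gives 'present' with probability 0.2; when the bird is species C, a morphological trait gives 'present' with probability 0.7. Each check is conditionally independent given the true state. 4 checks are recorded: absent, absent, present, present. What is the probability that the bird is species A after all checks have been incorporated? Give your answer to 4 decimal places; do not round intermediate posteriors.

After 'absent': normaliser = 0.7·0.2000 + 0.8·0.5500 + 0.3·0.2500; P(species A) ≈ 0.2137, P(species B) ≈ 0.6718, P(species C) ≈ 0.1145
After 'absent': normaliser = 0.7·0.2137 + 0.8·0.6718 + 0.3·0.1145; P(species A) ≈ 0.2074, P(species B) ≈ 0.7450, P(species C) ≈ 0.0476
After 'present': normaliser = 0.3·0.2074 + 0.2·0.7450 + 0.7·0.0476; P(species A) ≈ 0.2544, P(species B) ≈ 0.6093, P(species C) ≈ 0.1363
After 'present': normaliser = 0.3·0.2544 + 0.2·0.6093 + 0.7·0.1363; P(species A) ≈ 0.2600, P(species B) ≈ 0.4150, P(species C) ≈ 0.3250

0.2600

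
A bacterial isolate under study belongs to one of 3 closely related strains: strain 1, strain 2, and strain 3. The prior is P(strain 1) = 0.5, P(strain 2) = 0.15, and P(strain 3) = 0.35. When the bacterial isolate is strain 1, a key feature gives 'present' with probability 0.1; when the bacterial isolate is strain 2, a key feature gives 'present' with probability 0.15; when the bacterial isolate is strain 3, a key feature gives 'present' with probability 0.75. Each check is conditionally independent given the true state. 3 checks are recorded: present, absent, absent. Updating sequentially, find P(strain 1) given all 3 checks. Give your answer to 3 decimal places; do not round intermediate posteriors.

0.554

After 'present': normaliser = 0.1·0.5000 + 0.15·0.1500 + 0.75·0.3500; P(strain 1) ≈ 0.1493, P(strain 2) ≈ 0.0672, P(strain 3) ≈ 0.7836
After 'absent': normaliser = 0.9·0.1493 + 0.85·0.0672 + 0.25·0.7836; P(strain 1) ≈ 0.3468, P(strain 2) ≈ 0.1474, P(strain 3) ≈ 0.5058
After 'absent': normaliser = 0.9·0.3468 + 0.85·0.1474 + 0.25·0.5058; P(strain 1) ≈ 0.5536, P(strain 2) ≈ 0.2222, P(strain 3) ≈ 0.2242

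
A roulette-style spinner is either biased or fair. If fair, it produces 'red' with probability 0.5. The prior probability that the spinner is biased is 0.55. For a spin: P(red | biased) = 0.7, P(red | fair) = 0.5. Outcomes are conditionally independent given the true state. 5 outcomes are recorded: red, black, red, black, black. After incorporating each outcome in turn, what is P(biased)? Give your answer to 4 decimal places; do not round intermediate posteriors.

After 'red': P(biased) = 0.7·0.5500 / (0.7·0.5500 + 0.5·0.4500) ≈ 0.6311
After 'black': P(biased) = 0.3·0.6311 / (0.3·0.6311 + 0.5·0.3689) ≈ 0.5066
After 'red': P(biased) = 0.7·0.5066 / (0.7·0.5066 + 0.5·0.4934) ≈ 0.5897
After 'black': P(biased) = 0.3·0.5897 / (0.3·0.5897 + 0.5·0.4103) ≈ 0.4631
After 'black': P(biased) = 0.3·0.4631 / (0.3·0.4631 + 0.5·0.5369) ≈ 0.3410

0.3410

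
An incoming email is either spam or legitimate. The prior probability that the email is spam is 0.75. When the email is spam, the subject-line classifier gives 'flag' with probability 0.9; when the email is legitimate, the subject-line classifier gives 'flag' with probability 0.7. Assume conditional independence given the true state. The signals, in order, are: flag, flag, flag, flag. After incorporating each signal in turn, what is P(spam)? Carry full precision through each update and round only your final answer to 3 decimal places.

Each posterior becomes the prior for the next update.
After 'flag': P(spam) = 0.9·0.7500 / (0.9·0.7500 + 0.7·0.2500) ≈ 0.7941
After 'flag': P(spam) = 0.9·0.7941 / (0.9·0.7941 + 0.7·0.2059) ≈ 0.8322
After 'flag': P(spam) = 0.9·0.8322 / (0.9·0.8322 + 0.7·0.1678) ≈ 0.8644
After 'flag': P(spam) = 0.9·0.8644 / (0.9·0.8644 + 0.7·0.1356) ≈ 0.8913

0.891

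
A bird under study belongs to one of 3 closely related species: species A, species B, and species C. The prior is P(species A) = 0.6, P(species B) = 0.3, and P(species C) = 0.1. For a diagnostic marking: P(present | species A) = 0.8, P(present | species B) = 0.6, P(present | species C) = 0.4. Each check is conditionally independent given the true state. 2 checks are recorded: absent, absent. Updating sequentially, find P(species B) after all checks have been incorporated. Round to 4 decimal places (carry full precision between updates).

0.4444

After 'absent': normaliser = 0.2·0.6000 + 0.4·0.3000 + 0.6·0.1000; P(species A) ≈ 0.4000, P(species B) ≈ 0.4000, P(species C) ≈ 0.2000
After 'absent': normaliser = 0.2·0.4000 + 0.4·0.4000 + 0.6·0.2000; P(species A) ≈ 0.2222, P(species B) ≈ 0.4444, P(species C) ≈ 0.3333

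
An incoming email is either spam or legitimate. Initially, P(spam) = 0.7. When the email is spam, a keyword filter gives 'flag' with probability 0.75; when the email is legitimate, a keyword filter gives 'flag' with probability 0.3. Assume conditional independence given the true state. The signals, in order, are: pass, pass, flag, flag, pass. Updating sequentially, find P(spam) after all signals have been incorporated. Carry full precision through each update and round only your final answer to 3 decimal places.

0.399

After 'pass': P(spam) = 0.25·0.7000 / (0.25·0.7000 + 0.7·0.3000) ≈ 0.4545
After 'pass': P(spam) = 0.25·0.4545 / (0.25·0.4545 + 0.7·0.5455) ≈ 0.2294
After 'flag': P(spam) = 0.75·0.2294 / (0.75·0.2294 + 0.3·0.7706) ≈ 0.4266
After 'flag': P(spam) = 0.75·0.4266 / (0.75·0.4266 + 0.3·0.5734) ≈ 0.6504
After 'pass': P(spam) = 0.25·0.6504 / (0.25·0.6504 + 0.7·0.3496) ≈ 0.3992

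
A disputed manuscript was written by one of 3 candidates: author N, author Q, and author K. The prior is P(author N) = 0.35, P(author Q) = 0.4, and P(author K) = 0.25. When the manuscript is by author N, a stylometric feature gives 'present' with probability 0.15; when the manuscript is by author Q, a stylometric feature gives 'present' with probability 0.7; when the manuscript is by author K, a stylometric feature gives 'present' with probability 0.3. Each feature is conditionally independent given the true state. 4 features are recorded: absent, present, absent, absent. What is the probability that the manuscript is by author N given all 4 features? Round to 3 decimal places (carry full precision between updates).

0.492

After 'absent': normaliser = 0.85·0.3500 + 0.3·0.4000 + 0.7·0.2500; P(author N) ≈ 0.5021, P(author Q) ≈ 0.2025, P(author K) ≈ 0.2954
After 'present': normaliser = 0.15·0.5021 + 0.7·0.2025 + 0.3·0.2954; P(author N) ≈ 0.2464, P(author Q) ≈ 0.4638, P(author K) ≈ 0.2899
After 'absent': normaliser = 0.85·0.2464 + 0.3·0.4638 + 0.7·0.2899; P(author N) ≈ 0.3798, P(author Q) ≈ 0.2523, P(author K) ≈ 0.3679
After 'absent': normaliser = 0.85·0.3798 + 0.3·0.2523 + 0.7·0.3679; P(author N) ≈ 0.4920, P(author Q) ≈ 0.1154, P(author K) ≈ 0.3926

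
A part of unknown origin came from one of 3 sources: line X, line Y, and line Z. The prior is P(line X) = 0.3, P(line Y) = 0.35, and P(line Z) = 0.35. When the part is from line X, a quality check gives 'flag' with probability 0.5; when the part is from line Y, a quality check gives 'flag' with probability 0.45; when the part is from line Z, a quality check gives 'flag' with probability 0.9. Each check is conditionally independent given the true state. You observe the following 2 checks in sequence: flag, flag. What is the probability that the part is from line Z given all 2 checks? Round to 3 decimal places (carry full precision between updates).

0.660

After 'flag': normaliser = 0.5·0.3000 + 0.45·0.3500 + 0.9·0.3500; P(line X) ≈ 0.2410, P(line Y) ≈ 0.2530, P(line Z) ≈ 0.5060
After 'flag': normaliser = 0.5·0.2410 + 0.45·0.2530 + 0.9·0.5060; P(line X) ≈ 0.1747, P(line Y) ≈ 0.1651, P(line Z) ≈ 0.6603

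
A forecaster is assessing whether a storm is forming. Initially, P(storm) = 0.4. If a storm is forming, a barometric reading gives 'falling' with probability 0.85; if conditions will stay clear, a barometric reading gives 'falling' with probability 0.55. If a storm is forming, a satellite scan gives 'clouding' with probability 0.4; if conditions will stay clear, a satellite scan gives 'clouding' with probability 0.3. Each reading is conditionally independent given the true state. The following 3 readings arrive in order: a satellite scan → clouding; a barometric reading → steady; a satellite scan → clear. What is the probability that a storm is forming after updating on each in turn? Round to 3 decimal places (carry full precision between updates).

0.203

After a satellite scan='clouding': P(storm) = 0.4·0.4000 / (0.4·0.4000 + 0.3·0.6000) ≈ 0.4706
After a barometric reading='steady': P(storm) = 0.15·0.4706 / (0.15·0.4706 + 0.45·0.5294) ≈ 0.2286
After a satellite scan='clear': P(storm) = 0.6·0.2286 / (0.6·0.2286 + 0.7·0.7714) ≈ 0.2025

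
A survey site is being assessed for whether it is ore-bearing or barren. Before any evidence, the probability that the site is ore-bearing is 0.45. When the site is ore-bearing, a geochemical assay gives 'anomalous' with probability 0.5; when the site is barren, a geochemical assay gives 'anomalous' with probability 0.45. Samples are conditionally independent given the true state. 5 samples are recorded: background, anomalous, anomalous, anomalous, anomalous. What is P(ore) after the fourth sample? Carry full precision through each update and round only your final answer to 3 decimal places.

Each posterior becomes the prior for the next update.
After 'background': P(ore) = 0.5·0.4500 / (0.5·0.4500 + 0.55·0.5500) ≈ 0.4265
After 'anomalous': P(ore) = 0.5·0.4265 / (0.5·0.4265 + 0.45·0.5735) ≈ 0.4525
After 'anomalous': P(ore) = 0.5·0.4525 / (0.5·0.4525 + 0.45·0.5475) ≈ 0.4787
After 'anomalous': P(ore) = 0.5·0.4787 / (0.5·0.4787 + 0.45·0.5213) ≈ 0.5050

0.505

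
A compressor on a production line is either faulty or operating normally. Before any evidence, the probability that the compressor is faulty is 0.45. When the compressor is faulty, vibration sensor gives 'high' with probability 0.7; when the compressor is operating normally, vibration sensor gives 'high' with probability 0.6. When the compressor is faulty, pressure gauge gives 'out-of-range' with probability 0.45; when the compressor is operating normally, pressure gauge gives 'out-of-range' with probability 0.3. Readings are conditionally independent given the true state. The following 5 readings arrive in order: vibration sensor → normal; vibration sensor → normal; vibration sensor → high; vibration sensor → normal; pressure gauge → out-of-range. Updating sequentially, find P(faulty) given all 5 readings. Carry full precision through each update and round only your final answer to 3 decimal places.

0.377

After vibration sensor='normal': P(faulty) = 0.3·0.4500 / (0.3·0.4500 + 0.4·0.5500) ≈ 0.3803
After vibration sensor='normal': P(faulty) = 0.3·0.3803 / (0.3·0.3803 + 0.4·0.6197) ≈ 0.3152
After vibration sensor='high': P(faulty) = 0.7·0.3152 / (0.7·0.3152 + 0.6·0.6848) ≈ 0.3494
After vibration sensor='normal': P(faulty) = 0.3·0.3494 / (0.3·0.3494 + 0.4·0.6506) ≈ 0.2871
After pressure gauge='out-of-range': P(faulty) = 0.45·0.2871 / (0.45·0.2871 + 0.3·0.7129) ≈ 0.3766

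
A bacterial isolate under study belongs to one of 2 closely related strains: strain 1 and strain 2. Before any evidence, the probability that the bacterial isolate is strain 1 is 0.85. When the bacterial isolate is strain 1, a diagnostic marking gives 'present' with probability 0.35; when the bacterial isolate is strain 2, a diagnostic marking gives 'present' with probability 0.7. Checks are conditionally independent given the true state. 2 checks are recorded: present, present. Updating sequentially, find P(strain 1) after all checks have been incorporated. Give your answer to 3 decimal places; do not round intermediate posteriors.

After 'present': P(strain 1) = 0.35·0.8500 / (0.35·0.8500 + 0.7·0.1500) ≈ 0.7391
After 'present': P(strain 1) = 0.35·0.7391 / (0.35·0.7391 + 0.7·0.2609) ≈ 0.5862

0.586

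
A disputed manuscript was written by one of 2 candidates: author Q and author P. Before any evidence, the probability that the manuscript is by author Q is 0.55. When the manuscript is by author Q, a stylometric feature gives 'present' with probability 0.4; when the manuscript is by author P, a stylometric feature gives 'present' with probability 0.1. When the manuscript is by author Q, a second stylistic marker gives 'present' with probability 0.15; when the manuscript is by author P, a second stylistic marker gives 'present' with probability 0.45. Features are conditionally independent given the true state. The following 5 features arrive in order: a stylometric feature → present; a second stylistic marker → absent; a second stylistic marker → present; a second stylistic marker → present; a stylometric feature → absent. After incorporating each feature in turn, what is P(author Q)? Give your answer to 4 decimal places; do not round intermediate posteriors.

0.3588

After a stylometric feature='present': P(author Q) = 0.4·0.5500 / (0.4·0.5500 + 0.1·0.4500) ≈ 0.8302
After a second stylistic marker='absent': P(author Q) = 0.85·0.8302 / (0.85·0.8302 + 0.55·0.1698) ≈ 0.8831
After a second stylistic marker='present': P(author Q) = 0.15·0.8831 / (0.15·0.8831 + 0.45·0.1169) ≈ 0.7158
After a second stylistic marker='present': P(author Q) = 0.15·0.7158 / (0.15·0.7158 + 0.45·0.2842) ≈ 0.4564
After a stylometric feature='absent': P(author Q) = 0.6·0.4564 / (0.6·0.4564 + 0.9·0.5436) ≈ 0.3588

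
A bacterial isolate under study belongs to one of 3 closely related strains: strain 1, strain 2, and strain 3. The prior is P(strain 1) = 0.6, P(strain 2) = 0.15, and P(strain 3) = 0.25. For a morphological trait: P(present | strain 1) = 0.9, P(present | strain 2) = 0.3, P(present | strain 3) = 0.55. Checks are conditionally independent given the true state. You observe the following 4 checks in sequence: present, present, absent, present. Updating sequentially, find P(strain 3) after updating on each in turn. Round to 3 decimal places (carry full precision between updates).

0.287

After 'present': normaliser = 0.9·0.6000 + 0.3·0.1500 + 0.55·0.2500; P(strain 1) ≈ 0.7474, P(strain 2) ≈ 0.0623, P(strain 3) ≈ 0.1903
After 'present': normaliser = 0.9·0.7474 + 0.3·0.0623 + 0.55·0.1903; P(strain 1) ≈ 0.8450, P(strain 2) ≈ 0.0235, P(strain 3) ≈ 0.1315
After 'absent': normaliser = 0.1·0.8450 + 0.7·0.0235 + 0.45·0.1315; P(strain 1) ≈ 0.5278, P(strain 2) ≈ 0.1026, P(strain 3) ≈ 0.3696
After 'present': normaliser = 0.9·0.5278 + 0.3·0.1026 + 0.55·0.3696; P(strain 1) ≈ 0.6699, P(strain 2) ≈ 0.0434, P(strain 3) ≈ 0.2867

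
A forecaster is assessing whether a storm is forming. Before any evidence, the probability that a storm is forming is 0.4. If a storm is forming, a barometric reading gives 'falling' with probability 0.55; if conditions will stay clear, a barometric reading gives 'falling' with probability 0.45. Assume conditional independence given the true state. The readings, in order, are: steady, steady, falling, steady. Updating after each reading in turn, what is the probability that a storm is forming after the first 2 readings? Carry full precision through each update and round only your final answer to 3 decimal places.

0.309

After 'steady': P(storm) = 0.45·0.4000 / (0.45·0.4000 + 0.55·0.6000) ≈ 0.3529
After 'steady': P(storm) = 0.45·0.3529 / (0.45·0.3529 + 0.55·0.6471) ≈ 0.3086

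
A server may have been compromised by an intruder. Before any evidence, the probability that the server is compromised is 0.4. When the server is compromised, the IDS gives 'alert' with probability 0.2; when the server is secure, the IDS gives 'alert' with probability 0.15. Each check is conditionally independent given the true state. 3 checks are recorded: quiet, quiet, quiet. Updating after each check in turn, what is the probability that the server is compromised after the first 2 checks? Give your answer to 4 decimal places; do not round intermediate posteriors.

0.3713

Apply Bayes' rule sequentially, carrying P(compromised) forward.
After 'quiet': P(compromised) = 0.8·0.4000 / (0.8·0.4000 + 0.85·0.6000) ≈ 0.3855
After 'quiet': P(compromised) = 0.8·0.3855 / (0.8·0.3855 + 0.85·0.6145) ≈ 0.3713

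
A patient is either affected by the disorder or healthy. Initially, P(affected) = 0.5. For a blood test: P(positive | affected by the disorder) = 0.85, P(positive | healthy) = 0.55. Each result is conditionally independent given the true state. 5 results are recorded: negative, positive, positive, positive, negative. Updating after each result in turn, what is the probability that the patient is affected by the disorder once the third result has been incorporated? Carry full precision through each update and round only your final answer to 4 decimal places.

Apply Bayes' rule sequentially, carrying P(affected) forward.
After 'negative': P(affected) = 0.15·0.5000 / (0.15·0.5000 + 0.45·0.5000) ≈ 0.2500
After 'positive': P(affected) = 0.85·0.2500 / (0.85·0.2500 + 0.55·0.7500) ≈ 0.3400
After 'positive': P(affected) = 0.85·0.3400 / (0.85·0.3400 + 0.55·0.6600) ≈ 0.4433

0.4433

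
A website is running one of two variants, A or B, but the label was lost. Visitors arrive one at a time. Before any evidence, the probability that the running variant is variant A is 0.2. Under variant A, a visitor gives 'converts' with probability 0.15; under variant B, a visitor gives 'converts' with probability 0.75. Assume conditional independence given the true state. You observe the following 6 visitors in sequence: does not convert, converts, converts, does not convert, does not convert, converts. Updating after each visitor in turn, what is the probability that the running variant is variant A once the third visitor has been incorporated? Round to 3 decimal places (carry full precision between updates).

0.033

After 'does not convert': P(A) = 0.85·0.2000 / (0.85·0.2000 + 0.25·0.8000) ≈ 0.4595
After 'converts': P(A) = 0.15·0.4595 / (0.15·0.4595 + 0.75·0.5405) ≈ 0.1453
After 'converts': P(A) = 0.15·0.1453 / (0.15·0.1453 + 0.75·0.8547) ≈ 0.0329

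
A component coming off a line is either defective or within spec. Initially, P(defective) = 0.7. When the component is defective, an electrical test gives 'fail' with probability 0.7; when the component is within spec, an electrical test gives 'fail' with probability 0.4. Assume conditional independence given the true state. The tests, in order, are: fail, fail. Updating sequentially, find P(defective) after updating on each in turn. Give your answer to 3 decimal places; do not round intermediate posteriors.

Each posterior becomes the prior for the next update.
After 'fail': P(defective) = 0.7·0.7000 / (0.7·0.7000 + 0.4·0.3000) ≈ 0.8033
After 'fail': P(defective) = 0.7·0.8033 / (0.7·0.8033 + 0.4·0.1967) ≈ 0.8772

0.877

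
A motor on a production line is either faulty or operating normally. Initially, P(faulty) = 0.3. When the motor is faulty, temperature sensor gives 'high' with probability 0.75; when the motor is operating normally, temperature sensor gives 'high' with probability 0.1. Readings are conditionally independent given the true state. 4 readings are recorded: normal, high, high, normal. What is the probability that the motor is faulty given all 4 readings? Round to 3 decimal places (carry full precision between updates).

After 'normal': P(faulty) = 0.25·0.3000 / (0.25·0.3000 + 0.9·0.7000) ≈ 0.1064
After 'high': P(faulty) = 0.75·0.1064 / (0.75·0.1064 + 0.1·0.8936) ≈ 0.4717
After 'high': P(faulty) = 0.75·0.4717 / (0.75·0.4717 + 0.1·0.5283) ≈ 0.8701
After 'normal': P(faulty) = 0.25·0.8701 / (0.25·0.8701 + 0.9·0.1299) ≈ 0.6504

0.650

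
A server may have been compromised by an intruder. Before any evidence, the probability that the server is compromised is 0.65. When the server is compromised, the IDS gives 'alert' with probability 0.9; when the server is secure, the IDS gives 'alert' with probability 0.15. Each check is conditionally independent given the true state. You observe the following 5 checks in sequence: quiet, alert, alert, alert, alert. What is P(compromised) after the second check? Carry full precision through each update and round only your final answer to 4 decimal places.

After 'quiet': P(compromised) = 0.1·0.6500 / (0.1·0.6500 + 0.85·0.3500) ≈ 0.1793
After 'alert': P(compromised) = 0.9·0.1793 / (0.9·0.1793 + 0.15·0.8207) ≈ 0.5673

0.5673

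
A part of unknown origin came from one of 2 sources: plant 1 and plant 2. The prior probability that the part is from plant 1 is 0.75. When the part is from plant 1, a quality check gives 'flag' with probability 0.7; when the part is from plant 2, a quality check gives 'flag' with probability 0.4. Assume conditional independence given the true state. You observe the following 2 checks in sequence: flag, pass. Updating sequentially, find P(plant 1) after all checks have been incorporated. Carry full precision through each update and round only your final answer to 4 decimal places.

0.7241

Each posterior becomes the prior for the next update.
After 'flag': P(plant 1) = 0.7·0.7500 / (0.7·0.7500 + 0.4·0.2500) ≈ 0.8400
After 'pass': P(plant 1) = 0.3·0.8400 / (0.3·0.8400 + 0.6·0.1600) ≈ 0.7241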